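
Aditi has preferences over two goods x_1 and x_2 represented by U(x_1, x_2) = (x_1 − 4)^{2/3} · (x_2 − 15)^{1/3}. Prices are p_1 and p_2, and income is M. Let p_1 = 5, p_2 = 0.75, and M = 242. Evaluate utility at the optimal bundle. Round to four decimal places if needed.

Substituting into the budget: x_1* = 4 + 2/3·(M − 4·p_1 − 15·p_2)/p_1, and x_2* = 15 + 1/3·(…)/p_2.
Discretionary income = 242 − 4·5 − 15·0.75 = 210.75; x_1* = 4 + 2/3·210.75/5 = 32.1; x_2* = 15 + 1/3·210.75/0.75 = 108.6667.
Utility at the optimum: U(32.1, 108.6667) = 41.9758.

V = 41.9758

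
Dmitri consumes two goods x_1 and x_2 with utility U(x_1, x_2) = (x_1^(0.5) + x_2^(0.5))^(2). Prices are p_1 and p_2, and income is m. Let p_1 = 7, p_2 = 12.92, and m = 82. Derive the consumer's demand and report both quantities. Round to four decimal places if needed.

MU_x_1 ∝ x_1^(-0.5), MU_x_2 ∝ x_2^(-0.5), so MRS = (x_2/x_1)^(0.5) = p_1/p_2.
Solve for the ratio: x_2/x_1 = [p_1/p_2]^(2).
With the ratio pinned down, the budget gives x_1* = m/(p_1 + p_2·(x_2/x_1)) and x_2* = (x_2/x_1)·x_1*.
Numerically x_2/x_1 = 0.293543, so x_1* = 82/(7 + 12.92·0.293543) = 7.5978 and x_2* = 0.293543·7.5978 = 2.2303.

x_1* = 7.5978, x_2* = 2.2303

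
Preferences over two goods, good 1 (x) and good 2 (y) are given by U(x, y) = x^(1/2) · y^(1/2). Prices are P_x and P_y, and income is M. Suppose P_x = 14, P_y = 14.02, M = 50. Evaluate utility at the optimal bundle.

V = 1.7844

Demand: x*(P_x,P_y,M) = 0.5·M/P_x and y* = 0.5·M/P_y.
At P_x=14, P_y=14.02, M=50: x* = 0.5·50/14 = 1.7857, y* = 1.7832.
Utility at the optimum: U(1.7857, 1.7832) = 1.7844.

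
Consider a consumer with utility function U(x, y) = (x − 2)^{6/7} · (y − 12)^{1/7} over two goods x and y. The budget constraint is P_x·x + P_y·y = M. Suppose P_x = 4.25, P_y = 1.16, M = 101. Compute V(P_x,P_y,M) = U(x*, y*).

Let x' = x−2, y' = y−12. MRS = 6·y'/x' = P_x/P_y.
After buying the subsistence bundle (2, 12), a share 6/7 of the remaining income goes to x: x* = 2 + 6/7·(M − 2P_x − 12P_y)/P_x.
Discretionary income = 101 − 2·4.25 − 12·1.16 = 78.58; x* = 2 + 6/7·78.58/4.25 = 17.8481; y* = 12 + 1/7·78.58/1.16 = 21.6773.
Utility at the optimum: U(17.8481, 21.6773) = 14.7698.

V = 14.7698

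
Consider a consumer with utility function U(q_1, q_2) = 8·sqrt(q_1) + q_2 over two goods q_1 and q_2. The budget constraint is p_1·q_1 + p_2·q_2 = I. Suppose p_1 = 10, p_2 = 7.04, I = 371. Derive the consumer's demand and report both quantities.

Utility is quasi-linear in q_2; the FOC for q_1 is 4/√q_1 = p_1/p_2.
Solve: √q_1 = 4·p_2/p_1, so q_1*(p_1,p_2) = (4·p_2/p_1)², and q_2* = (I − p_1·q_1*)/p_2.
Plugging in: q_1* = (4·7.04/10)² = 7.9299, q_2* = 41.4349.

q_1* = 7.9299, q_2* = 41.4349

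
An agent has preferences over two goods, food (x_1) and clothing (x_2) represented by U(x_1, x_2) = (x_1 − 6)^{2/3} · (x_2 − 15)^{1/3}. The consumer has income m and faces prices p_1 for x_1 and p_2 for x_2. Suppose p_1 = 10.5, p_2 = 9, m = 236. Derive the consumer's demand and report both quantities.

This is Cobb-Douglas in (x_1−6, x_2−15): tangency gives 2/3·p_2·(x_2−15) = 1/3·p_1·(x_1−6).
Substituting into the budget: x_1* = 6 + 2/3·(m − 6·p_1 − 15·p_2)/p_1, and x_2* = 15 + 1/3·(…)/p_2.
Discretionary income = 236 − 6·10.5 − 15·9 = 38; x_1* = 6 + 2/3·38/10.5 = 8.4127; x_2* = 15 + 1/3·38/9 = 16.4074.

x_1* = 8.4127, x_2* = 16.4074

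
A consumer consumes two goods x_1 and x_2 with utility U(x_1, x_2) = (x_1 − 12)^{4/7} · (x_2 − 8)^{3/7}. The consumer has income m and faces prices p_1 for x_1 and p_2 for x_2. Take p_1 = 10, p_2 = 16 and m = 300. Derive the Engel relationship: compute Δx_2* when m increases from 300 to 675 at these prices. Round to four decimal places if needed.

Δx_2* = 10.0446

This is Cobb-Douglas in (x_1−12, x_2−8): tangency gives 4/7·p_2·(x_2−8) = 3/7·p_1·(x_1−12).
Substituting into the budget: x_1* = 12 + 4/7·(m − 12·p_1 − 8·p_2)/p_1, and x_2* = 8 + 3/7·(…)/p_2.
Discretionary income = 300 − 12·10 − 8·16 = 52; x_2* = 8 + 3/7·52/16 = 9.3929.
At m' = 675: x_2* = 19.4375. Change: 19.4375 − 9.3929 = 10.0446.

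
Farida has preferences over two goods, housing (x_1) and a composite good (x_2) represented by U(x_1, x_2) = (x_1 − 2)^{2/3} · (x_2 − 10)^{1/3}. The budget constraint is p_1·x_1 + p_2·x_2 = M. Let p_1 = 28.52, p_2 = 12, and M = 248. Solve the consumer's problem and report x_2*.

Let x_1' = x_1−2, x_2' = x_2−10. MRS = 2·x_2'/x_1' = p_1/p_2.
After buying the subsistence bundle (2, 10), a share 2/3 of the remaining income goes to x_1: x_1* = 2 + 2/3·(M − 2p_1 − 10p_2)/p_1.
Discretionary income = 248 − 2·28.52 − 10·12 = 70.96; x_2* = 10 + 1/3·70.96/12 = 11.9711.

x_2* = 11.9711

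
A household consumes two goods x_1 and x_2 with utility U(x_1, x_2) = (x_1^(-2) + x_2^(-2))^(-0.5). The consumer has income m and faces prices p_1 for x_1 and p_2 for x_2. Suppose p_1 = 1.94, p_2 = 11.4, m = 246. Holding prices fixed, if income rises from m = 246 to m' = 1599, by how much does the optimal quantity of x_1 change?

MU_x_1 ∝ x_1^(-3), MU_x_2 ∝ x_2^(-3), so MRS = (x_2/x_1)^(3) = p_1/p_2.
Hence x_2/x_1 = (p_1/p_2)^(1/(3)), i.e. raised to the 1/3 power.
Substitute x_2 = (x_2/x_1)·x_1 into the budget: x_1* = m/(p_1 + p_2·(x_2/x_1)).
Numerically x_2/x_1 = 0.554156, so x_1* = 246/(1.94 + 11.4·0.554156) = 29.7915.
At m' = 1599: x_1* = 193.6449. Change: 193.6449 − 29.7915 = 163.8534.

Δx_1* = 163.8534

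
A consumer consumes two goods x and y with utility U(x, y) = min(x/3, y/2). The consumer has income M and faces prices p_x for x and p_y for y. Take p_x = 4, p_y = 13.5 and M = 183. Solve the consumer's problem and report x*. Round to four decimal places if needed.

x* = 14.0769

Demand: x*(p_x,p_y,M) = 3·M/(3·p_x + 2·p_y), y* = 2·M/(3·p_x + 2·p_y).
Here 3·4 + 2·13.5 = 39, giving x* = 14.0769.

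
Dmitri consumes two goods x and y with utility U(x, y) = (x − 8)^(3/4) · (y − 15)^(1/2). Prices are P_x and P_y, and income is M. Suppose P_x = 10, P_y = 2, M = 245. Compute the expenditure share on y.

Discretionary income = 245 − 8·10 − 15·2 = 135; x* = 8 + 0.6·135/10 = 16.1; y* = 15 + 0.4·135/2 = 42.
Expenditure on y: 2·42 = 84; share = 0.3429.

share on y = 0.3429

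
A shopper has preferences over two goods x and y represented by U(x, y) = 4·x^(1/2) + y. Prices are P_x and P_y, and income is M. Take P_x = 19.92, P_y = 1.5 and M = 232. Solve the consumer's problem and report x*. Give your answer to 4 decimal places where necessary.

Plugging in: x* = (2·1.5/19.92)² = 0.0227.

x* = 0.0227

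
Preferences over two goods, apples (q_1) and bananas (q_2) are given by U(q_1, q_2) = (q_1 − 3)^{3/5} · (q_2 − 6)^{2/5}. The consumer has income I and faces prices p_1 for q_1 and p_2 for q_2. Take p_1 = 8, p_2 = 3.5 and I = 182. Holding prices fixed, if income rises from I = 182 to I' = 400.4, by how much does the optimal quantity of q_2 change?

Let q_1' = q_1−3, q_2' = q_2−6. MRS = (3/2)·q_2'/q_1' = p_1/p_2.
Substituting into the budget: q_1* = 3 + 0.6·(I − 3·p_1 − 6·p_2)/p_1, and q_2* = 6 + 0.4·(…)/p_2.
Discretionary income = 182 − 3·8 − 6·3.5 = 137; q_2* = 6 + 0.4·137/3.5 = 21.6571.
At I' = 400.4: q_2* = 46.6171. Change: 46.6171 − 21.6571 = 24.96.

Δq_2* = 24.96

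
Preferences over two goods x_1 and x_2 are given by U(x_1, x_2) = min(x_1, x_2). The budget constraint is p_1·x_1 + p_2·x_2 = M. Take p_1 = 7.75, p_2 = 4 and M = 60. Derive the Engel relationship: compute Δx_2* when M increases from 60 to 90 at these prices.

Δx_2* = 2.5532

Demand: x_1*(p_1,p_2,M) = M/(p_1 + p_2), x_2* = M/(p_1 + p_2).
Here 7.75 + 4 = 11.75, giving x_2* = 5.1064.
At M' = 90: x_2* = 7.6596. Change: 7.6596 − 5.1064 = 2.5532.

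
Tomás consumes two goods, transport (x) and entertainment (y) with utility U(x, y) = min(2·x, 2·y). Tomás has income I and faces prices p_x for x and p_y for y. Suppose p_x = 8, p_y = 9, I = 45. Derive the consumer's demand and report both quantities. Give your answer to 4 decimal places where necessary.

With perfect complements, no substitution: consume in ratio x:y = 2:2.
Budget: p_x·x + p_y·x = I, so (2·p_x + 2·p_y)·x = 2·I.
Demand: x*(p_x,p_y,I) = 2·I/(2·p_x + 2·p_y), y* = 2·I/(2·p_x + 2·p_y).
Here 2·8 + 2·9 = 34, giving x* = 2.6471 and y* = 2.6471.

x* = 2.6471, y* = 2.6471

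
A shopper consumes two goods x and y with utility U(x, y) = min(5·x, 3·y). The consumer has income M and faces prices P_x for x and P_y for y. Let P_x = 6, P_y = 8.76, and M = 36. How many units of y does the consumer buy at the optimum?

Leontief preferences: the optimum is at the kink where x/3 = y/5, i.e. y = (5/3)·x.
Budget: P_x·x + P_y·(5/3)·x = M, so (3·P_x + 5·P_y)·x = 3·M.
Demand: x*(P_x,P_y,M) = 3·M/(3·P_x + 5·P_y), y* = 5·M/(3·P_x + 5·P_y).
Here 3·6 + 5·8.76 = 61.8, giving y* = 2.9126.

y* = 2.9126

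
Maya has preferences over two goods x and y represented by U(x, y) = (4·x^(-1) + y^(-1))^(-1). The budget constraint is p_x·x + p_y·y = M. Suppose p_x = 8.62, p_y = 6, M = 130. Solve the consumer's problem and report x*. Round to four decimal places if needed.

x* = 10.6419

From the CES first-order condition, 4·(y/x)^(2) = p_x/p_y.
Hence y/x = ((1/4)·p_x/p_y)^(1/(2)), i.e. raised to the 0.5 power.
Substitute y = (y/x)·x into the budget: x* = M/(p_x + p_y·(y/x)).
Numerically y/x = 0.599305, so x* = 130/(8.62 + 6·0.599305) = 10.6419.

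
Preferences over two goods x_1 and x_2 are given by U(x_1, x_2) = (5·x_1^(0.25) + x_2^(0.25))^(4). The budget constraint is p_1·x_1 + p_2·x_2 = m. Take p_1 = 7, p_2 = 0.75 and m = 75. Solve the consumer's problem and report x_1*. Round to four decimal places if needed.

From the CES first-order condition, 5·(x_2/x_1)^(0.75) = p_1/p_2.
Hence x_2/x_1 = ((1/5)·p_1/p_2)^(1/(0.75)), i.e. raised to the 4/3 power.
With the ratio pinned down, the budget gives x_1* = m/(p_1 + p_2·(x_2/x_1)) and x_2* = (x_2/x_1)·x_1*.
Numerically x_2/x_1 = 2.298383, so x_1* = 75/(7 + 0.75·2.298383) = 8.5972.

x_1* = 8.5972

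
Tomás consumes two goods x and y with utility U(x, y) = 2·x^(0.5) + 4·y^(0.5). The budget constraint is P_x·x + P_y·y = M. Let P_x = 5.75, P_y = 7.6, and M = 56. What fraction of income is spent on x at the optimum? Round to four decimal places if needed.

With the ratio pinned down, the budget gives x* = M/(P_x + P_y·(y/x)) and y* = (y/x)·x*.
Numerically y/x = 2.289647, so x* = 56/(5.75 + 7.6·2.289647) = 2.4189 and y* = 2.289647·2.4189 = 5.5384.
Expenditure on x: 5.75·2.4189 = 13.9085; share = 0.2484.

share on x = 0.2484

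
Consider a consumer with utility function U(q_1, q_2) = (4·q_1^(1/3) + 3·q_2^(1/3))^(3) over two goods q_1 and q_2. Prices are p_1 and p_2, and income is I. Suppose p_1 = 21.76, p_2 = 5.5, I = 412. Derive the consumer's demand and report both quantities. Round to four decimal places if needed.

Substitute q_2 = (q_2/q_1)·q_1 into the budget: q_1* = I/(p_1 + p_2·(q_2/q_1)).
Numerically q_2/q_1 = 5.111357, so q_1* = 412/(21.76 + 5.5·5.111357) = 8.2611 and q_2* = 5.111357·8.2611 = 42.2253.

q_1* = 8.2611, q_2* = 42.2253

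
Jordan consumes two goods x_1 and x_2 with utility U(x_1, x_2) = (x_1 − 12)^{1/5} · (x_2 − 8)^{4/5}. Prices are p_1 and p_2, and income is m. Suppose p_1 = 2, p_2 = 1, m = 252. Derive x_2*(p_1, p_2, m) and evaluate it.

MRS = (1/4)·(x_2−8)/(x_1−12). Tangency with p_1/p_2 gives x_2−8 = 4·(p_1/p_2)·(x_1−12).
After buying the subsistence bundle (12, 8), a share 0.2 of the remaining income goes to x_1: x_1* = 12 + 0.2·(m − 12p_1 − 8p_2)/p_1.
Discretionary income = 252 − 12·2 − 8·1 = 220; x_2* = 8 + 0.8·220/1 = 184.

x_2* = 184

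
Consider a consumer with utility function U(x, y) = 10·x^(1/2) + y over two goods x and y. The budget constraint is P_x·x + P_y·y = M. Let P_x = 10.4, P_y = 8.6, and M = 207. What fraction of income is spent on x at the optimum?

MU_x = 5/√x, MU_y = 1. Tangency: 5/√x = P_x/P_y.
Thus x* = (5·P_y/P_x)² — independent of M — with the rest of income spent on y.
Plugging in: x* = (5·8.6/10.4)² = 17.095, y* = 3.3967.
Expenditure on x: 10.4·17.095 = 177.7885; share = 0.8589.

share on x = 0.8589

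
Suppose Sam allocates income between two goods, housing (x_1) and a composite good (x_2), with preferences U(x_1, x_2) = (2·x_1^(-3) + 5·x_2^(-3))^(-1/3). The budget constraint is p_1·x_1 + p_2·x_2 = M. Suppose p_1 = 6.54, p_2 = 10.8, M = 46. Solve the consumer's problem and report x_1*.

x_1* = 2.4838

MU_x_1 ∝ 2·x_1^(-4), MU_x_2 ∝ 5·x_2^(-4), so MRS = (2/5)·(x_2/x_1)^(4) = p_1/p_2.
Hence x_2/x_1 = ((5/2)·p_1/p_2)^(1/(4)), i.e. raised to the 0.25 power.
Substitute x_2 = (x_2/x_1)·x_1 into the budget: x_1* = M/(p_1 + p_2·(x_2/x_1)).
Numerically x_2/x_1 = 1.109235, so x_1* = 46/(6.54 + 10.8·1.109235) = 2.4838.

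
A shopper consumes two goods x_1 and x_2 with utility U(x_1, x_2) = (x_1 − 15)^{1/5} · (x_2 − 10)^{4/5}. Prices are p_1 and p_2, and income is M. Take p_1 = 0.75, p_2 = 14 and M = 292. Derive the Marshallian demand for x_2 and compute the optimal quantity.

MRS = (1/4)·(x_2−10)/(x_1−15). Tangency with p_1/p_2 gives x_2−10 = 4·(p_1/p_2)·(x_1−15).
Substituting into the budget: x_1* = 15 + 0.2·(M − 15·p_1 − 10·p_2)/p_1, and x_2* = 10 + 0.8·(…)/p_2.
Discretionary income = 292 − 15·0.75 − 10·14 = 140.75; x_2* = 10 + 0.8·140.75/14 = 18.0429.

x_2* = 18.0429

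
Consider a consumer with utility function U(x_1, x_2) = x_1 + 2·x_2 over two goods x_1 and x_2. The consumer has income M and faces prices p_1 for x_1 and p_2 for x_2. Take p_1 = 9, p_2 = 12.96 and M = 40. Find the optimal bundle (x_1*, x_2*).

Linear utility — the consumer picks whichever good has higher MU/price: 1/9 = 0.1111 vs 2/12.96 = 0.1543.
x_2 gives more utility per dollar, so spend all income on x_2: x_2* = M/p_2, x_1* = 0.
Numerically: x_1* = 0, x_2* = 3.0864.

x_1* = 0, x_2* = 3.0864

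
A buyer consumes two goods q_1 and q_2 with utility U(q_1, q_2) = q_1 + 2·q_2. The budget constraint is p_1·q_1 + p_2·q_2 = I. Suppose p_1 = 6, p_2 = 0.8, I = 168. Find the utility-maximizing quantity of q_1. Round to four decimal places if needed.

Linear utility — the consumer picks whichever good has higher MU/price: 1/6 = 0.1667 vs 2/0.8 = 2.5.
q_2 gives more utility per dollar, so spend all income on q_2: q_2* = I/p_2, q_1* = 0.
Numerically: q_1* = 0, q_2* = 210.

q_1* = 0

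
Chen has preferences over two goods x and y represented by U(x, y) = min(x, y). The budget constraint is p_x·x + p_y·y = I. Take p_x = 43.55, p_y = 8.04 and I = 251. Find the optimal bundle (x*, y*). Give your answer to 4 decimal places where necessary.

Leontief preferences: the optimum is at the kink where x/1 = y/1, i.e. y = x.
Budget: p_x·x + p_y·x = I, so (p_x + p_y)·x = I.
Demand: x*(p_x,p_y,I) = I/(p_x + p_y), y* = I/(p_x + p_y).
Here 43.55 + 8.04 = 51.59, giving x* = 4.8653 and y* = 4.8653.

x* = 4.8653, y* = 4.8653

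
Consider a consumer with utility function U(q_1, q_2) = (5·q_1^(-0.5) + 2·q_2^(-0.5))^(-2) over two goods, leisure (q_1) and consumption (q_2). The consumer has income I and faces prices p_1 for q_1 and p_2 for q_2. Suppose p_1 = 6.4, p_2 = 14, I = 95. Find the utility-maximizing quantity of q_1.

q_1* = 8.7074

Substitute q_2 = (q_2/q_1)·q_1 into the budget: q_1* = I/(p_1 + p_2·(q_2/q_1)).
Numerically q_2/q_1 = 0.322162, so q_1* = 95/(6.4 + 14·0.322162) = 8.7074.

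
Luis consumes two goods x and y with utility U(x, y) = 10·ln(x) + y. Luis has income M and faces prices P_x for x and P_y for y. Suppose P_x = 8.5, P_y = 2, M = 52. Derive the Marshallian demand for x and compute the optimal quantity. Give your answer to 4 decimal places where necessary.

x* = 2.3529

So x*(P_x,P_y) = 10·P_y/P_x, independent of income; and y* = (M − 10·P_y)/P_y.
At the given prices: x* = 10·2/8.5 = 2.3529.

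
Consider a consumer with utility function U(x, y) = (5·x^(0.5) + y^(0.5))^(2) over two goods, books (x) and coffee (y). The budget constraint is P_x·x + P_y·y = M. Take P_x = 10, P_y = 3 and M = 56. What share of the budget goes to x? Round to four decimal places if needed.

share on x = 0.8824

From the CES first-order condition, 5·(y/x)^(0.5) = P_x/P_y.
Hence y/x = ((1/5)·P_x/P_y)^(1/(0.5)), i.e. raised to the 2 power.
Substitute y = (y/x)·x into the budget: x* = M/(P_x + P_y·(y/x)).
Numerically y/x = 0.444444, so x* = 56/(10 + 3·0.444444) = 4.9412 and y* = 0.444444·4.9412 = 2.1961.
Expenditure on x: 10·4.9412 = 49.4118; share = 0.8824.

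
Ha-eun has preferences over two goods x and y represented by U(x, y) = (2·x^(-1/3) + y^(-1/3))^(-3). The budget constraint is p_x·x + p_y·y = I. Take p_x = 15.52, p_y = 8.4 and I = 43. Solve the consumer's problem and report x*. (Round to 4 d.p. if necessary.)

x* = 1.8348

MU_x ∝ 2·x^(-4/3), MU_y ∝ y^(-4/3), so MRS = 2·(y/x)^(4/3) = p_x/p_y.
Solve for the ratio: y/x = [(1/2)·p_x/p_y]^(0.75).
Substitute y = (y/x)·x into the budget: x* = I/(p_x + p_y·(y/x)).
Numerically y/x = 0.942295, so x* = 43/(15.52 + 8.4·0.942295) = 1.8348.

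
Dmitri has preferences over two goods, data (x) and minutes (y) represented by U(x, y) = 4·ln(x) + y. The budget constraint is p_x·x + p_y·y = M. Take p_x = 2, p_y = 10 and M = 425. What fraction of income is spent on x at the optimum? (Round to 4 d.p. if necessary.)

MU_x = 4/x, MU_y = 1. Tangency: 4/x = p_x/p_y.
So x*(p_x,p_y) = 4·p_y/p_x, independent of income; and y* = (M − 4·p_y)/p_y.
At the given prices: x* = 4·10/2 = 20, and y* = 38.5.
Expenditure on x: 2·20 = 40; share = 0.0941.

share on x = 0.0941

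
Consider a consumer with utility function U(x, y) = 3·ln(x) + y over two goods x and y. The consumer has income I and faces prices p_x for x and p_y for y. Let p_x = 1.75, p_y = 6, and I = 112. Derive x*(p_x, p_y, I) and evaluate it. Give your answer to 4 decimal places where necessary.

x* = 10.2857

So x*(p_x,p_y) = 3·p_y/p_x, independent of income; and y* = (I − 3·p_y)/p_y.
At the given prices: x* = 3·6/1.75 = 10.2857.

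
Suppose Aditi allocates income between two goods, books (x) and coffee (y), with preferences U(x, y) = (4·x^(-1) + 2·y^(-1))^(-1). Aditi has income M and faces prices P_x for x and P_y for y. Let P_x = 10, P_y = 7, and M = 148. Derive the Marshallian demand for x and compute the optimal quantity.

x* = 9.2988

From the CES first-order condition, 2·(y/x)^(2) = P_x/P_y.
Solve for the ratio: y/x = [(1/2)·P_x/P_y]^(0.5).
Substitute y = (y/x)·x into the budget: x* = M/(P_x + P_y·(y/x)).
Numerically y/x = 0.845154, so x* = 148/(10 + 7·0.845154) = 9.2988.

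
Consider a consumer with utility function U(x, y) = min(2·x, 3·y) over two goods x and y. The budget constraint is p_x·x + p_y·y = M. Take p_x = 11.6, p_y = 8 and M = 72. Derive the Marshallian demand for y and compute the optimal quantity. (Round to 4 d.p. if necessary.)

y* = 2.8346

Leontief preferences: the optimum is at the kink where x/3 = y/2, i.e. y = (2/3)·x.
Budget: p_x·x + p_y·(2/3)·x = M, so (3·p_x + 2·p_y)·x = 3·M.
Demand: x*(p_x,p_y,M) = 3·M/(3·p_x + 2·p_y), y* = 2·M/(3·p_x + 2·p_y).
Here 3·11.6 + 2·8 = 50.8, giving y* = 2.8346.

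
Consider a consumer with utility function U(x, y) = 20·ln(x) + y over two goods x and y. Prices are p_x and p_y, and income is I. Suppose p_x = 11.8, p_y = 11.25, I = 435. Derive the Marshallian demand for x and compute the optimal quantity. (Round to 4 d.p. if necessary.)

MU_x = 20/x, MU_y = 1. Tangency: 20/x = p_x/p_y.
So x*(p_x,p_y) = 20·p_y/p_x, independent of income; and y* = (I − 20·p_y)/p_y.
At the given prices: x* = 20·11.25/11.8 = 19.0678.

x* = 19.0678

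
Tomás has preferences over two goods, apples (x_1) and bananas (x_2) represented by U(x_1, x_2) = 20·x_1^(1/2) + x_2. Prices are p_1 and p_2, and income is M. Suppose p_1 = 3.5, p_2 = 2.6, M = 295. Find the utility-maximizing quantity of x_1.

x_1* = 55.1837

MU_x_1 = 10/√x_1, MU_x_2 = 1. Tangency: 10/√x_1 = p_1/p_2.
Thus x_1* = (10·p_2/p_1)² — independent of M — with the rest of income spent on x_2.
Plugging in: x_1* = (10·2.6/3.5)² = 55.1837.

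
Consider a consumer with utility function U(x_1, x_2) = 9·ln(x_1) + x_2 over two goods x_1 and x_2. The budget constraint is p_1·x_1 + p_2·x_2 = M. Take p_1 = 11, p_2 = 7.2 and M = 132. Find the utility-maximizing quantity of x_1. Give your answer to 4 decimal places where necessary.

At the given prices: x_1* = 9·7.2/11 = 5.8909.

x_1* = 5.8909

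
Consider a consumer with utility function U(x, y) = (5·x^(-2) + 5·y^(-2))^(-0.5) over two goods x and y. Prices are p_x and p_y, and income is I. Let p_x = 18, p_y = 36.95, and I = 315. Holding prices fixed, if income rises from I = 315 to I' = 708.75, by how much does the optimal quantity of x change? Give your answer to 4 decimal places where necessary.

Δx* = 8.3645

MU_x ∝ 5·x^(-3), MU_y ∝ 5·y^(-3), so MRS = (y/x)^(3) = p_x/p_y.
Solve for the ratio: y/x = [p_x/p_y]^(1/3).
Substitute y = (y/x)·x into the budget: x* = I/(p_x + p_y·(y/x)).
Numerically y/x = 0.786839, so x* = 315/(18 + 36.95·0.786839) = 6.6916.
At I' = 708.75: x* = 15.0562. Change: 15.0562 − 6.6916 = 8.3645.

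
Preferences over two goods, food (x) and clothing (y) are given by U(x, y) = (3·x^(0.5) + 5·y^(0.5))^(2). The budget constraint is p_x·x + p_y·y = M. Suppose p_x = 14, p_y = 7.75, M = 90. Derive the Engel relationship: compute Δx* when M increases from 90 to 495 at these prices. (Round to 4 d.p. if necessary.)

Δx* = 4.8071

From the CES first-order condition, (3/5)·(y/x)^(0.5) = p_x/p_y.
Solve for the ratio: y/x = [(5/3)·p_x/p_y]^(2).
With the ratio pinned down, the budget gives x* = M/(p_x + p_y·(y/x)) and y* = (y/x)·x*.
Numerically y/x = 9.064632, so x* = 90/(14 + 7.75·9.064632) = 1.0682.
At M' = 495: x* = 5.8753. Change: 5.8753 − 1.0682 = 4.8071.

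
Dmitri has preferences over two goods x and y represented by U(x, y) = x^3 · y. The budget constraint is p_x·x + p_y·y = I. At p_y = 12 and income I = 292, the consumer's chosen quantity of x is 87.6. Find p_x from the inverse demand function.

p_x = 2.5

The MRS is 3·y/x. Set MRS = p_x/p_y.
Rearranging, p_y·y = (1/3)·p_x·x. Substituting into the budget gives p_x·x·(1 + (1/3)) = I.
Demand: x*(p_x,p_y,I) = 0.75·I/p_x and y* = 0.25·I/p_y.
Set x* = 87.6 in the demand function and solve for p_x: p_x = 2.5.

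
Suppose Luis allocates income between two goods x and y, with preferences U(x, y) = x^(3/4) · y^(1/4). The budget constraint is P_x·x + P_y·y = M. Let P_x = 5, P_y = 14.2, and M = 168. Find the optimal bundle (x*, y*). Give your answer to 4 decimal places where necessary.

x* = 25.2, y* = 2.9577

Tangency: MRS = 3·y/x = P_x/P_y.
So 0.75·P_y·y = 0.25·P_x·x; combined with the budget, a share 0.75 of income goes to x.
Demand: x*(P_x,P_y,M) = 0.75·M/P_x and y* = 0.25·M/P_y.
At P_x=5, P_y=14.2, M=168: x* = 0.75·168/5 = 25.2, y* = 2.9577.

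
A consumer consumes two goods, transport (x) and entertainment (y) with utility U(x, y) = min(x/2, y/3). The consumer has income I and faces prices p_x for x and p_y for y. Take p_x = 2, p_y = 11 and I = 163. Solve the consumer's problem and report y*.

y* = 13.2162

Demand: x*(p_x,p_y,I) = 2·I/(2·p_x + 3·p_y), y* = 3·I/(2·p_x + 3·p_y).
Here 2·2 + 3·11 = 37, giving y* = 13.2162.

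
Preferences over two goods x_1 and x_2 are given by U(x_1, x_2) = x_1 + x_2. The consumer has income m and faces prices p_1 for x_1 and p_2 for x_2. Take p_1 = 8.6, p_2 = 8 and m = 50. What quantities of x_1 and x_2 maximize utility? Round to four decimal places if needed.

x_1* = 0, x_2* = 6.25

Linear utility — the consumer picks whichever good has higher MU/price: 1/8.6 = 0.1163 vs 1/8 = 0.125.
x_2 gives more utility per dollar, so spend all income on x_2: x_2* = m/p_2, x_1* = 0.
Numerically: x_1* = 0, x_2* = 6.25.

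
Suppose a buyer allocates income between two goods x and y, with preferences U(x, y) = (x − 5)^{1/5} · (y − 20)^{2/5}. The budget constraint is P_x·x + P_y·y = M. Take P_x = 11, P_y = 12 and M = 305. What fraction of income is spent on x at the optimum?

share on x = 0.1913

Let x' = x−5, y' = y−20. MRS = (1/2)·y'/x' = P_x/P_y.
After buying the subsistence bundle (5, 20), a share 1/3 of the remaining income goes to x: x* = 5 + 1/3·(M − 5P_x − 20P_y)/P_x.
Discretionary income = 305 − 5·11 − 20·12 = 10; x* = 5 + 1/3·10/11 = 5.303; y* = 20 + 2/3·10/12 = 20.5556.
Expenditure on x: 11·5.303 = 58.3333; share = 0.1913.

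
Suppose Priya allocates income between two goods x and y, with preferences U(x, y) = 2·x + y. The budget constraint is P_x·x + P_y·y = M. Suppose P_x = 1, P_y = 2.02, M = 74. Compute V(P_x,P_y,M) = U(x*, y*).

x gives more utility per dollar, so spend all income on x: x* = M/P_x, y* = 0.
Numerically: x* = 74, y* = 0.
Utility at the optimum: U(74, 0) = 148.

V = 148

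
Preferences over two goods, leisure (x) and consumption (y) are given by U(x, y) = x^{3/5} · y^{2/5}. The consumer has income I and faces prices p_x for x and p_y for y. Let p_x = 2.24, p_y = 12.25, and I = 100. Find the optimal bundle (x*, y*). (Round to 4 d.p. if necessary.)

MU_x/MU_y = (0.6·y)/(0.4·x); tangency sets this equal to p_x/p_y.
Rearranging, p_y·y = (2/3)·p_x·x. Substituting into the budget gives p_x·x·(1 + (2/3)) = I.
Demand: x*(p_x,p_y,I) = 0.6·I/p_x and y* = 0.4·I/p_y.
At p_x=2.24, p_y=12.25, I=100: x* = 0.6·100/2.24 = 26.7857, y* = 3.2653.

x* = 26.7857, y* = 3.2653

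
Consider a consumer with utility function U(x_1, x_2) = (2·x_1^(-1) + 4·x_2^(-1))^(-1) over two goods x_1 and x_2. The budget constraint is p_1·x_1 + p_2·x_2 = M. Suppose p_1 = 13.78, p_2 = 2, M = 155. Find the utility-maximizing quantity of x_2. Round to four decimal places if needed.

x_2* = 27.1352

MU_x_1 ∝ 2·x_1^(-2), MU_x_2 ∝ 4·x_2^(-2), so MRS = (1/2)·(x_2/x_1)^(2) = p_1/p_2.
Solve for the ratio: x_2/x_1 = [2·p_1/p_2]^(0.5).
With the ratio pinned down, the budget gives x_1* = M/(p_1 + p_2·(x_2/x_1)) and x_2* = (x_2/x_1)·x_1*.
Numerically x_2/x_1 = 3.712142, so x_1* = 155/(13.78 + 2·3.712142) = 7.3098 and x_2* = 3.712142·7.3098 = 27.1352.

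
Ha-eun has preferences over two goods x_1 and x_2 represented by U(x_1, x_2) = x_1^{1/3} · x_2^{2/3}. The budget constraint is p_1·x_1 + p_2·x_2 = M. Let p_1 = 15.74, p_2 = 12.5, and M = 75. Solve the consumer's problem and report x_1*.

The MRS is (1/2)·x_2/x_1. Set MRS = p_1/p_2.
So 1/3·p_2·x_2 = 2/3·p_1·x_1; combined with the budget, a share 1/3 of income goes to x_1.
Demand: x_1*(p_1,p_2,M) = 1/3·M/p_1 and x_2* = 2/3·M/p_2.
At p_1=15.74, p_2=12.5, M=75: x_1* = 1/3·75/15.74 = 1.5883.

x_1* = 1.5883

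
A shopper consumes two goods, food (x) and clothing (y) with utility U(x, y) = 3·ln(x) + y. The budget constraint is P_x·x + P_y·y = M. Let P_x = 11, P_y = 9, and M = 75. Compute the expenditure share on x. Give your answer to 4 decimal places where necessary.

Set MRS = P_x/P_y: (3/x)/1 = P_x/P_y.
So x*(P_x,P_y) = 3·P_y/P_x, independent of income; and y* = (M − 3·P_y)/P_y.
At the given prices: x* = 3·9/11 = 2.4545, and y* = 5.3333.
Expenditure on x: 11·2.4545 = 27; share = 0.36.

share on x = 0.36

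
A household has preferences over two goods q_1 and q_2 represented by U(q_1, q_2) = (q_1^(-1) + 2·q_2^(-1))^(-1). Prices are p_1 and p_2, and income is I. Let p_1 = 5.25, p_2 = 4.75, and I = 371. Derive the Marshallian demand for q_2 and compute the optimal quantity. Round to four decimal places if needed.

q_2* = 44.8007

MU_q_1 ∝ q_1^(-2), MU_q_2 ∝ 2·q_2^(-2), so MRS = (1/2)·(q_2/q_1)^(2) = p_1/p_2.
Solve for the ratio: q_2/q_1 = [2·p_1/p_2]^(0.5).
Substitute q_2 = (q_2/q_1)·q_1 into the budget: q_1* = I/(p_1 + p_2·(q_2/q_1)).
Numerically q_2/q_1 = 1.486784, so q_1* = 371/(5.25 + 4.75·1.486784) = 30.1327 and q_2* = 1.486784·30.1327 = 44.8007.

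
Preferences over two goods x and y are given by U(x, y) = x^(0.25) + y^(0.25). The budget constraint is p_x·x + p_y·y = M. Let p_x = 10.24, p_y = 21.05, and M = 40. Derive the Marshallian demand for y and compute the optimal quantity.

MRS = MU_x/MU_y = (y/x)^(0.75). Set equal to p_x/p_y.
Hence y/x = (p_x/p_y)^(1/(0.75)), i.e. raised to the 4/3 power.
Substitute y = (y/x)·x into the budget: x* = M/(p_x + p_y·(y/x)).
Numerically y/x = 0.382587, so x* = 40/(10.24 + 21.05·0.382587) = 2.1866 and y* = 0.382587·2.1866 = 0.8366.

y* = 0.8366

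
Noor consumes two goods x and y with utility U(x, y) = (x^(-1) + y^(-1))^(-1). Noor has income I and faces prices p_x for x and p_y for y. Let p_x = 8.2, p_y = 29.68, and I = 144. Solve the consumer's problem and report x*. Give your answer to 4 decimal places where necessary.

x* = 6.0503

MU_x ∝ x^(-2), MU_y ∝ y^(-2), so MRS = (y/x)^(2) = p_x/p_y.
Solve for the ratio: y/x = [p_x/p_y]^(0.5).
Substitute y = (y/x)·x into the budget: x* = I/(p_x + p_y·(y/x)).
Numerically y/x = 0.525624, so x* = 144/(8.2 + 29.68·0.525624) = 6.0503.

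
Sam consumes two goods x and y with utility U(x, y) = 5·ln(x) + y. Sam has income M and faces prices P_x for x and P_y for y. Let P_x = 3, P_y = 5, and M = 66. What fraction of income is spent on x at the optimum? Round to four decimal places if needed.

MU_x = 5/x, MU_y = 1. Tangency: 5/x = P_x/P_y.
So x*(P_x,P_y) = 5·P_y/P_x, independent of income; and y* = (M − 5·P_y)/P_y.
At the given prices: x* = 5·5/3 = 8.3333, and y* = 8.2.
Expenditure on x: 3·8.3333 = 25; share = 0.3788.

share on x = 0.3788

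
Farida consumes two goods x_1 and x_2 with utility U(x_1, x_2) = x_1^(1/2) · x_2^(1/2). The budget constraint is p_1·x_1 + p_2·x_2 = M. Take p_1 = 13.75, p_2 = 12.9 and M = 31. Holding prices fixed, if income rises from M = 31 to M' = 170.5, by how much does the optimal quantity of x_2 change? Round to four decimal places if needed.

Demand: x_1*(p_1,p_2,M) = 0.5·M/p_1 and x_2* = 0.5·M/p_2.
At p_1=13.75, p_2=12.9, M=31: x_2* = 0.5·31/12.9 = 1.2016.
At M' = 170.5: x_2* = 6.6085. Change: 6.6085 − 1.2016 = 5.407.

Δx_2* = 5.407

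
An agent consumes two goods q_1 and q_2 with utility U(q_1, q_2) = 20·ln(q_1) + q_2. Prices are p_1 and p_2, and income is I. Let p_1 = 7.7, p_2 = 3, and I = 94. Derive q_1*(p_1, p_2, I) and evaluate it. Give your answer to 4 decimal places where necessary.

q_1* = 7.7922

At the given prices: q_1* = 20·3/7.7 = 7.7922.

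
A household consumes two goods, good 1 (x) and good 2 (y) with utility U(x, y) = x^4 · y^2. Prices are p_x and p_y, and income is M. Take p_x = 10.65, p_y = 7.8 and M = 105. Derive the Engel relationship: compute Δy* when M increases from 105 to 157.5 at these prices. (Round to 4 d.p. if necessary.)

The MRS is 2·y/x. Set MRS = p_x/p_y.
Rearranging, p_y·y = (1/2)·p_x·x. Substituting into the budget gives p_x·x·(1 + (1/2)) = M.
Demand: x*(p_x,p_y,M) = 2/3·M/p_x and y* = 1/3·M/p_y.
At p_x=10.65, p_y=7.8, M=105: y* = 1/3·105/7.8 = 4.4872.
At M' = 157.5: y* = 6.7308. Change: 6.7308 − 4.4872 = 2.2436.

Δy* = 2.2436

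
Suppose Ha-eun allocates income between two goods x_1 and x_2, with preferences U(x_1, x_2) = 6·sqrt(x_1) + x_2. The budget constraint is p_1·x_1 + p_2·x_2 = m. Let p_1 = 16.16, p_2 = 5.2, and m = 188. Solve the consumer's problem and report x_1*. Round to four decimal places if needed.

Plugging in: x_1* = (3·5.2/16.16)² = 0.9319.

x_1* = 0.9319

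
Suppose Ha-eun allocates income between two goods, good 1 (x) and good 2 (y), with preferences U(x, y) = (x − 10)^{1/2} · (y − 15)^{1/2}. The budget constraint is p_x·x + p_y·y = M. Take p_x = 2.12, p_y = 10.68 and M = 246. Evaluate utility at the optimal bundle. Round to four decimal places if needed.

V = 6.7881

This is Cobb-Douglas in (x−10, y−15): tangency gives 0.5·p_y·(y−15) = 0.5·p_x·(x−10).
Substituting into the budget: x* = 10 + 0.5·(M − 10·p_x − 15·p_y)/p_x, and y* = 15 + 0.5·(…)/p_y.
Discretionary income = 246 − 10·2.12 − 15·10.68 = 64.6; x* = 10 + 0.5·64.6/2.12 = 25.2358; y* = 15 + 0.5·64.6/10.68 = 18.0243.
Utility at the optimum: U(25.2358, 18.0243) = 6.7881.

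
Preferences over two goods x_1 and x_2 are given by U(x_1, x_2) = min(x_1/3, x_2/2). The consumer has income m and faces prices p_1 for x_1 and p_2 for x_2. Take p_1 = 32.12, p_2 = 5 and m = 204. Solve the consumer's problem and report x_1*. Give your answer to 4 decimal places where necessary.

With perfect complements, no substitution: consume in ratio x_1:x_2 = 3:2.
Budget: p_1·x_1 + p_2·(2/3)·x_1 = m, so (3·p_1 + 2·p_2)·x_1 = 3·m.
Demand: x_1*(p_1,p_2,m) = 3·m/(3·p_1 + 2·p_2), x_2* = 2·m/(3·p_1 + 2·p_2).
Here 3·32.12 + 2·5 = 106.36, giving x_1* = 5.754.

x_1* = 5.754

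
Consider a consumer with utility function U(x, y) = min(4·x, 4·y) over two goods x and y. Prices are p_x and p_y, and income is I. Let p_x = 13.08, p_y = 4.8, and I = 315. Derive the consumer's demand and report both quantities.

x* = 17.6174, y* = 17.6174

Leontief preferences: the optimum is at the kink where x/4 = y/4, i.e. y = x.
Budget: p_x·x + p_y·x = I, so (4·p_x + 4·p_y)·x = 4·I.
Demand: x*(p_x,p_y,I) = 4·I/(4·p_x + 4·p_y), y* = 4·I/(4·p_x + 4·p_y).
Here 4·13.08 + 4·4.8 = 71.52, giving x* = 17.6174 and y* = 17.6174.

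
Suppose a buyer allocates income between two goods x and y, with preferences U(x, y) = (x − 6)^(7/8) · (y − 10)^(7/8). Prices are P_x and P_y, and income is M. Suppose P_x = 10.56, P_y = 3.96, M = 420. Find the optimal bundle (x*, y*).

x* = 21.0114, y* = 50.0303

MRS = (y−10)/(x−6). Tangency with P_x/P_y gives y−10 = (P_x/P_y)·(x−6).
After buying the subsistence bundle (6, 10), a share 0.5 of the remaining income goes to x: x* = 6 + 0.5·(M − 6P_x − 10P_y)/P_x.
Discretionary income = 420 − 6·10.56 − 10·3.96 = 317.04; x* = 6 + 0.5·317.04/10.56 = 21.0114; y* = 10 + 0.5·317.04/3.96 = 50.0303.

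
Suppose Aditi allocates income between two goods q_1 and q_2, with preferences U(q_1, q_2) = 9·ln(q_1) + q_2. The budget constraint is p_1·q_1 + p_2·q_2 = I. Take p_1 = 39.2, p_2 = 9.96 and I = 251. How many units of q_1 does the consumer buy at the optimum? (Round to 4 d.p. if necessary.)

q_1* = 2.2867

Set MRS = p_1/p_2: (9/q_1)/1 = p_1/p_2.
So q_1*(p_1,p_2) = 9·p_2/p_1, independent of income; and q_2* = (I − 9·p_2)/p_2.
At the given prices: q_1* = 9·9.96/39.2 = 2.2867.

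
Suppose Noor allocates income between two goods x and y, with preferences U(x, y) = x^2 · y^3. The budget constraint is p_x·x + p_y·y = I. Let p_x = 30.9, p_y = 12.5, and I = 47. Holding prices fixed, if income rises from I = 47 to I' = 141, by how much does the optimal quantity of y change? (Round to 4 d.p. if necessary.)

Δy* = 4.512

Demand: x*(p_x,p_y,I) = 0.4·I/p_x and y* = 0.6·I/p_y.
At p_x=30.9, p_y=12.5, I=47: y* = 0.6·47/12.5 = 2.256.
At I' = 141: y* = 6.768. Change: 6.768 − 2.256 = 4.512.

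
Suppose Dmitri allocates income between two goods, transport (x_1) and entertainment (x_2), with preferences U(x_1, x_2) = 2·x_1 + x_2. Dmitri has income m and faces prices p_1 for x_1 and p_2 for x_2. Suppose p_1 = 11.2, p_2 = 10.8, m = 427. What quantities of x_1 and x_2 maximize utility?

x_1* = 38.125, x_2* = 0

x_1 gives more utility per dollar, so spend all income on x_1: x_1* = m/p_1, x_2* = 0.
Numerically: x_1* = 38.125, x_2* = 0.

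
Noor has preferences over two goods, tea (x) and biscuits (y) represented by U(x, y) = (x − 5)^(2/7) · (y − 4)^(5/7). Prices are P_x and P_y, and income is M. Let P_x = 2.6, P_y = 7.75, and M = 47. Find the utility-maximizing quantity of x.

x* = 5.3297

MRS = (2/5)·(y−4)/(x−5). Tangency with P_x/P_y gives y−4 = (5/2)·(P_x/P_y)·(x−5).
Substituting into the budget: x* = 5 + 2/7·(M − 5·P_x − 4·P_y)/P_x, and y* = 4 + 5/7·(…)/P_y.
Discretionary income = 47 − 5·2.6 − 4·7.75 = 3; x* = 5 + 2/7·3/2.6 = 5.3297.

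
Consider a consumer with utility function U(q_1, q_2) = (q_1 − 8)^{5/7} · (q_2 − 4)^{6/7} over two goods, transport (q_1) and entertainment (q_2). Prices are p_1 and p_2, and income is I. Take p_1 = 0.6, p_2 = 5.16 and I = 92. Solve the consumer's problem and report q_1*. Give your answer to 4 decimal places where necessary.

Let q_1' = q_1−8, q_2' = q_2−4. MRS = (5/6)·q_2'/q_1' = p_1/p_2.
Substituting into the budget: q_1* = 8 + 5/11·(I − 8·p_1 − 4·p_2)/p_1, and q_2* = 4 + 6/11·(…)/p_2.
Discretionary income = 92 − 8·0.6 − 4·5.16 = 66.56; q_1* = 8 + 5/11·66.56/0.6 = 58.4242.

q_1* = 58.4242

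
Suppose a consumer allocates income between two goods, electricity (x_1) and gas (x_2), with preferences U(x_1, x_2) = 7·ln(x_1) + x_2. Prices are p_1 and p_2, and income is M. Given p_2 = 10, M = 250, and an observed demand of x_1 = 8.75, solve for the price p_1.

p_1 = 8

Set MRS = p_1/p_2: (7/x_1)/1 = p_1/p_2.
So x_1*(p_1,p_2) = 7·p_2/p_1, independent of income; and x_2* = (M − 7·p_2)/p_2.
Set x_1* = 8.75 in the demand function and solve for p_1: p_1 = 8.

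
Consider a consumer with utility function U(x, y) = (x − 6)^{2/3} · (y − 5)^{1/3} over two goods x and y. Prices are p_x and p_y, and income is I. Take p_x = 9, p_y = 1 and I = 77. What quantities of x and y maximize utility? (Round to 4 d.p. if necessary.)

x* = 7.3333, y* = 11

This is Cobb-Douglas in (x−6, y−5): tangency gives 2/3·p_y·(y−5) = 1/3·p_x·(x−6).
Substituting into the budget: x* = 6 + 2/3·(I − 6·p_x − 5·p_y)/p_x, and y* = 5 + 1/3·(…)/p_y.
Discretionary income = 77 − 6·9 − 5·1 = 18; x* = 6 + 2/3·18/9 = 7.3333; y* = 5 + 1/3·18/1 = 11.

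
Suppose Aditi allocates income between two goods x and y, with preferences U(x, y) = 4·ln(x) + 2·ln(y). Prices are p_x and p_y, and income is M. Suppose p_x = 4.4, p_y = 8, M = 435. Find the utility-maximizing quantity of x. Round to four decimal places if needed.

x* = 65.9091

Tangency: MRS = 2·y/x = p_x/p_y.
So 4·p_y·y = 2·p_x·x; combined with the budget, a share 2/3 of income goes to x.
Demand: x*(p_x,p_y,M) = 2/3·M/p_x and y* = 1/3·M/p_y.
At p_x=4.4, p_y=8, M=435: x* = 2/3·435/4.4 = 65.9091.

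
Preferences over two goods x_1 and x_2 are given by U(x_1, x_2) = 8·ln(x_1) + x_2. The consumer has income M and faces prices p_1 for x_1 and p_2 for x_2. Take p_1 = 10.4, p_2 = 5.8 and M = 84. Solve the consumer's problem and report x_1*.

MU_x_1 = 8/x_1, MU_x_2 = 1. Tangency: 8/x_1 = p_1/p_2.
So x_1*(p_1,p_2) = 8·p_2/p_1, independent of income; and x_2* = (M − 8·p_2)/p_2.
At the given prices: x_1* = 8·5.8/10.4 = 4.4615.

x_1* = 4.4615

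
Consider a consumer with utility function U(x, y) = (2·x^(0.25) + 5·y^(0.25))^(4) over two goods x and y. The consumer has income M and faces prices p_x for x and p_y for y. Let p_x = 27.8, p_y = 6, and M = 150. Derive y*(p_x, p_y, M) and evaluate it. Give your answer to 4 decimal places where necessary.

MRS = MU_x/MU_y = (2/5)·(y/x)^(0.75). Set equal to p_x/p_y.
Hence y/x = ((5/2)·p_x/p_y)^(1/(0.75)), i.e. raised to the 4/3 power.
With the ratio pinned down, the budget gives x* = M/(p_x + p_y·(y/x)) and y* = (y/x)·x*.
Numerically y/x = 26.208655, so x* = 150/(27.8 + 6·26.208655) = 0.8106 and y* = 26.208655·0.8106 = 21.2443.

y* = 21.2443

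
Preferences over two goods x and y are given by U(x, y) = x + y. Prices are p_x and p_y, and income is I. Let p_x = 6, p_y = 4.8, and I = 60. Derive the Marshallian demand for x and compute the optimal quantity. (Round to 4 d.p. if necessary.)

x* = 0

Linear utility — the consumer picks whichever good has higher MU/price: 1/6 = 0.1667 vs 1/4.8 = 0.2083.
y gives more utility per dollar, so spend all income on y: y* = I/p_y, x* = 0.
Numerically: x* = 0, y* = 12.5.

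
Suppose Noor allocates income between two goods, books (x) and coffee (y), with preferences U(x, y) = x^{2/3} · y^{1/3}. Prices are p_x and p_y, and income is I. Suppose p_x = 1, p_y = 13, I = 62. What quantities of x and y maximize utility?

The MRS is 2·y/x. Set MRS = p_x/p_y.
Rearranging, p_y·y = (1/2)·p_x·x. Substituting into the budget gives p_x·x·(1 + (1/2)) = I.
Demand: x*(p_x,p_y,I) = 2/3·I/p_x and y* = 1/3·I/p_y.
At p_x=1, p_y=13, I=62: x* = 2/3·62/1 = 41.3333, y* = 1.5897.

x* = 41.3333, y* = 1.5897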